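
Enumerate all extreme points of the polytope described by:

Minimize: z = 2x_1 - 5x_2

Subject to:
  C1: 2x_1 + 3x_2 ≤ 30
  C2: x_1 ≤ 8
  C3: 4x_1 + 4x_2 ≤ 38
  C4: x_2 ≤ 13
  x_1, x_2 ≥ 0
Each vertex is the intersection of two constraint boundaries that also satisfies all remaining constraints:
  x_1 = 0 and x_2 = 0 → (0, 0)
  x_1 = 8 and x_2 = 0 → (8, 0)
  x_1 = 8 and 4x_1 + 4x_2 = 38 → (8, 1.5)
  4x_1 + 4x_2 = 38 and x_1 = 0 → (0, 9.5)

Vertices: (0, 0), (8, 0), (8, 1.5), (0, 9.5)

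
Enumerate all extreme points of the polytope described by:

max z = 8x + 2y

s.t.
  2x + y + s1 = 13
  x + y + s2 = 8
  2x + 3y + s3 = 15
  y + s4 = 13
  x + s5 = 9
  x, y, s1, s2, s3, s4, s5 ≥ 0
Each vertex is the intersection of two constraint boundaries that also satisfies all remaining constraints:
  x = 0 and y = 0 → (0, 0)
  2x + y = 13 and y = 0 → (6.5, 0)
  2x + y = 13 and 2x + 3y = 15 → (6, 1)
  2x + 3y = 15 and x = 0 → (0, 5)

Vertices: (0, 0), (6.5, 0), (6, 1), (0, 5)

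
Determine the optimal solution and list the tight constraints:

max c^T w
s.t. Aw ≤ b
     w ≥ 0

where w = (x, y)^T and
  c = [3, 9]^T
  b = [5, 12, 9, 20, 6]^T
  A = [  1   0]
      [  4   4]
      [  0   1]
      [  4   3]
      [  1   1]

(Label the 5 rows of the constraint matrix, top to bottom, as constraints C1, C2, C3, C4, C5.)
Optimal: x = 0, y = 3
Binding: C2, x ≥ 0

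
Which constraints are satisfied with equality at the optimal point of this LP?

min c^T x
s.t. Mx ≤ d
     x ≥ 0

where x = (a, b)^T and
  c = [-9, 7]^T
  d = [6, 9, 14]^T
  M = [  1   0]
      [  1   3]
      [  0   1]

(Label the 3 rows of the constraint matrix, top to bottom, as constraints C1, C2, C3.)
Optimal: a = 6, b = 0
Slack at optimum:
  C1: slack = 0 (binding)
  C2: slack = 3
  C3: slack = 14
  a ≥ 0: a = 6
  b ≥ 0: b = 0 (binding)
Binding constraints: C1, b ≥ 0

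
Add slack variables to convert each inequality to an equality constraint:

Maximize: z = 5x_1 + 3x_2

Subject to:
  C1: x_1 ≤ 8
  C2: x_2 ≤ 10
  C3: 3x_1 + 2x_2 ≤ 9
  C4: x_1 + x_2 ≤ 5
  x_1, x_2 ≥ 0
max z = 5x_1 + 3x_2

s.t.
  x_1 + s1 = 8
  x_2 + s2 = 10
  3x_1 + 2x_2 + s3 = 9
  x_1 + x_2 + s4 = 5
  x_1, x_2, s1, s2, s3, s4 ≥ 0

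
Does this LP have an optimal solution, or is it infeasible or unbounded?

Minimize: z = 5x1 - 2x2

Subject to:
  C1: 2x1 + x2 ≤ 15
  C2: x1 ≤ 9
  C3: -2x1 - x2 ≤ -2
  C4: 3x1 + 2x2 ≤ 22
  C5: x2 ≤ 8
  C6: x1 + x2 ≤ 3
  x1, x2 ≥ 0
The point (0, 3) satisfies every constraint, so the LP is feasible; the constraints give x1 ≤ 9 and x2 ≤ 8, which with x1, x2 ≥ 0 keep the feasible region inside a bounded box. A feasible, bounded LP attains a finite optimum at a vertex.

Evaluating z = 5x1 - 2x2 at each vertex:
  (1, 0): z = 5
  (3, 0): z = 15
  (0, 3): z = -6
  (0, 2): z = -4

Bounded optimum: z* = -6 at (0, 3).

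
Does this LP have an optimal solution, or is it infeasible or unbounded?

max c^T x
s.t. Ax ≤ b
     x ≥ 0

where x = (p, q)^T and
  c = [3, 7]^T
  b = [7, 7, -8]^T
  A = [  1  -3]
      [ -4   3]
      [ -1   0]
Feasible point: (8, 1) satisfies every constraint, so the LP is feasible.
Direction d = (1, 1): for each constraint row a, a·d ≤ 0 —
  (1)(1) + (-3)(1) = -2 ≤ 0
  (-4)(1) + (3)(1) = -1 ≤ 0
  (-1)(1) + (0)(1) = -1 ≤ 0
and d ≥ 0, so (8, 1) + t·d stays feasible for every t ≥ 0. Along this ray z = 3p + 7q changes by 10 per unit t, so z → +∞.

Unbounded — the objective can increase without bound over the feasible region.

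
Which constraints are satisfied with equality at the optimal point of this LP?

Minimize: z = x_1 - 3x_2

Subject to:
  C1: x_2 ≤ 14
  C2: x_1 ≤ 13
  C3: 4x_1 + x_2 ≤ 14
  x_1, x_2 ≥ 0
Optimal: x_1 = 0, x_2 = 14
Binding: C1, C3, x_1 ≥ 0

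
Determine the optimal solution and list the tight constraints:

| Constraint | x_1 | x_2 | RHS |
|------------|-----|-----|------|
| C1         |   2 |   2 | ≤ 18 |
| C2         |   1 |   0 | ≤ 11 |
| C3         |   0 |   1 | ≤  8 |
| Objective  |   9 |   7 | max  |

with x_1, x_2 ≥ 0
Optimal: x_1 = 9, x_2 = 0
Slack at optimum:
  C1: slack = 0 (binding)
  C2: slack = 2
  C3: slack = 8
  x_1 ≥ 0: x_1 = 9
  x_2 ≥ 0: x_2 = 0 (binding)
Binding constraints: C1, x_2 ≥ 0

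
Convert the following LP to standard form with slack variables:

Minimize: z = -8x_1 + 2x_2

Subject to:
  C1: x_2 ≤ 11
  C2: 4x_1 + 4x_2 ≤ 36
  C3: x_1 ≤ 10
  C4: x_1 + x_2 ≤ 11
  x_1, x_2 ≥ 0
min z = -8x_1 + 2x_2

s.t.
  x_2 + s1 = 11
  4x_1 + 4x_2 + s2 = 36
  x_1 + s3 = 10
  x_1 + x_2 + s4 = 11
  x_1, x_2, s1, s2, s3, s4 ≥ 0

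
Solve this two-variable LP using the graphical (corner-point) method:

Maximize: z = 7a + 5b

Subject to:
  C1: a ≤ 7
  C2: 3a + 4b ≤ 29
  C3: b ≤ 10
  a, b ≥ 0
a = 7, b = 2, z = 59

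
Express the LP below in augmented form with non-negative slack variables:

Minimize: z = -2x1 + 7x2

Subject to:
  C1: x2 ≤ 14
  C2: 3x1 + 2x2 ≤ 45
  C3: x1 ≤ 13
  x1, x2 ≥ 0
min z = -2x1 + 7x2

s.t.
  x2 + s1 = 14
  3x1 + 2x2 + s2 = 45
  x1 + s3 = 13
  x1, x2, s1, s2, s3 ≥ 0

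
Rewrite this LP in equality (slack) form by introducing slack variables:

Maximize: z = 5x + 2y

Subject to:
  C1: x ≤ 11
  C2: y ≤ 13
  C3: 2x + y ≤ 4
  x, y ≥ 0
max z = 5x + 2y

s.t.
  x + s1 = 11
  y + s2 = 13
  2x + y + s3 = 4
  x, y, s1, s2, s3 ≥ 0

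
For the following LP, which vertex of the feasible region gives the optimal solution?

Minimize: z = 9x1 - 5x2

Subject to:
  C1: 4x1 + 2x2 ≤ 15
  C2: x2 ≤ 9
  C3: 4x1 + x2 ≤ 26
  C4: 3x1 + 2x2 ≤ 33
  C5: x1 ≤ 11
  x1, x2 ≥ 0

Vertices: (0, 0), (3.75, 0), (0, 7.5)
(0, 7.5) with z = -37.5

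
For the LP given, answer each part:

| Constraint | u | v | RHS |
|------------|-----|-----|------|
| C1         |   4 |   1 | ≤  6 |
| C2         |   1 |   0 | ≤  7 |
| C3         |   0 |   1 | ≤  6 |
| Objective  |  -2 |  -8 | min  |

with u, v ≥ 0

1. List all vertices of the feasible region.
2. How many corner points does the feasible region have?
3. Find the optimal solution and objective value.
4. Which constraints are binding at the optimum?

1. (0, 0), (1.5, 0), (0, 6)
2. 3
3. u = 0, v = 6, z = -48
4. C1, C3, u ≥ 0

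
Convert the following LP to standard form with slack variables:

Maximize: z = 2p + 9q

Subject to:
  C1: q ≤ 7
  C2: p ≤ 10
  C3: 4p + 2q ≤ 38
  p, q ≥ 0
max z = 2p + 9q

s.t.
  q + s1 = 7
  p + s2 = 10
  4p + 2q + s3 = 38
  p, q, s1, s2, s3 ≥ 0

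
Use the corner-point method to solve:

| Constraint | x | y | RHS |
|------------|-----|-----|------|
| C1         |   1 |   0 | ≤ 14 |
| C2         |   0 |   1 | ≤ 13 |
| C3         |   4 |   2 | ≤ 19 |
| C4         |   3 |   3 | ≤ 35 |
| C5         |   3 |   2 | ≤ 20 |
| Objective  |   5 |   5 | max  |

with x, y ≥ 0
Each vertex is the intersection of two constraint boundaries that also satisfies all remaining constraints:
  x = 0 and y = 0 → (0, 0)
  4x + 2y = 19 and y = 0 → (4.75, 0)
  4x + 2y = 19 and x = 0 → (0, 9.5)

Evaluating z = 5x + 5y at each vertex:
  (0, 0): z = 0
  (4.75, 0): z = 23.75
  (0, 9.5): z = 47.5

The maximum is at (0, 9.5) with z = 47.5.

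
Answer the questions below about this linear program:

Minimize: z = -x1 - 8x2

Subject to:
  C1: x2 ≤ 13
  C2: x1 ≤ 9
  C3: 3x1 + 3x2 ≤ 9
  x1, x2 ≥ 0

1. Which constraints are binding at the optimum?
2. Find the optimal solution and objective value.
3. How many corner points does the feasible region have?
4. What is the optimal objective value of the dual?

1. C3, x1 ≥ 0
2. x1 = 0, x2 = 3, z = -24
3. 3
4. -24 (by strong duality, equal to the primal optimum)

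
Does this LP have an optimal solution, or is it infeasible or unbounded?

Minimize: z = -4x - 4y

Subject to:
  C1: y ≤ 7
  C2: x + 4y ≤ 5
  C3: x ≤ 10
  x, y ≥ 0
The point (5, 0) satisfies every constraint, so the LP is feasible; the constraints give x ≤ 10 and y ≤ 7, which with x, y ≥ 0 keep the feasible region inside a bounded box. A feasible, bounded LP attains a finite optimum at a vertex.

Evaluating z = -4x - 4y at each vertex:
  (0, 0): z = 0
  (5, 0): z = -20
  (0, 1.25): z = -5

The LP has an optimal solution: (5, 0) with z = -20.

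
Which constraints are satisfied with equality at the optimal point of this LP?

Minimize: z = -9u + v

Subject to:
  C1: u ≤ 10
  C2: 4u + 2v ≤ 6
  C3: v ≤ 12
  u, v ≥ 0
Optimal: u = 1.5, v = 0
Binding: C2, v ≥ 0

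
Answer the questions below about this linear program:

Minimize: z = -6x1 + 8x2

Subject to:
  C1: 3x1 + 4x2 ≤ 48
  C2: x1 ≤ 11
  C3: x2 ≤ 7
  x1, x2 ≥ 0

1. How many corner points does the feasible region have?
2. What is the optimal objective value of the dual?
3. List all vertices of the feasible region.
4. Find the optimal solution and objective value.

1. 5
2. -66 (by strong duality, equal to the primal optimum)
3. (0, 0), (11, 0), (11, 3.75), (6.667, 7), (0, 7)
4. x1 = 11, x2 = 0, z = -66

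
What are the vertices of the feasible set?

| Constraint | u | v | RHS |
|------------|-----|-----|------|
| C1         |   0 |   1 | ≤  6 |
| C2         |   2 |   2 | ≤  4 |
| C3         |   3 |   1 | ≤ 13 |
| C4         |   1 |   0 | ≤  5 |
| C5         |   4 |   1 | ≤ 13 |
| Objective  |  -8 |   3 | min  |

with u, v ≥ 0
Each vertex is the intersection of two constraint boundaries that also satisfies all remaining constraints:
  u = 0 and v = 0 → (0, 0)
  2u + 2v = 4 and v = 0 → (2, 0)
  2u + 2v = 4 and u = 0 → (0, 2)

Vertices: (0, 0), (2, 0), (0, 2)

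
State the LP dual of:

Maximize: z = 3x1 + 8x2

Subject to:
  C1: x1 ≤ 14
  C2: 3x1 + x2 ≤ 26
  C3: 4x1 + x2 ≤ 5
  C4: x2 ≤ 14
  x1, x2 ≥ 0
Minimize: z = 14y1 + 26y2 + 5y3 + 14y4

Subject to:
  C1: -y1 - 3y2 - 4y3 ≤ -3
  C2: -y2 - y3 - y4 ≤ -8
  y1, y2, y3, y4 ≥ 0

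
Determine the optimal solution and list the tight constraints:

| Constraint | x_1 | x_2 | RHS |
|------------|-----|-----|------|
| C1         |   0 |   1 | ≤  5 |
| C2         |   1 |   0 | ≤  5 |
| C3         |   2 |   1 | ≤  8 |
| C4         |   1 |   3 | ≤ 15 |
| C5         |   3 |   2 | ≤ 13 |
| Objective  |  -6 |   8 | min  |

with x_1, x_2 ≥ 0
Optimal: x_1 = 4, x_2 = 0
Slack at optimum:
  C1: slack = 5
  C2: slack = 1
  C3: slack = 0 (binding)
  C4: slack = 11
  C5: slack = 1
  x_1 ≥ 0: x_1 = 4
  x_2 ≥ 0: x_2 = 0 (binding)
Binding constraints: C3, x_2 ≥ 0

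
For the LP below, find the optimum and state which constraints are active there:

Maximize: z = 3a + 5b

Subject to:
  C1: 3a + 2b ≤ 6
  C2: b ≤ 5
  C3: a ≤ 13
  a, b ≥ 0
Optimal: a = 0, b = 3
Slack at optimum:
  C1: slack = 0 (binding)
  C2: slack = 2
  C3: slack = 13
  a ≥ 0: a = 0 (binding)
  b ≥ 0: b = 3
Binding constraints: C1, a ≥ 0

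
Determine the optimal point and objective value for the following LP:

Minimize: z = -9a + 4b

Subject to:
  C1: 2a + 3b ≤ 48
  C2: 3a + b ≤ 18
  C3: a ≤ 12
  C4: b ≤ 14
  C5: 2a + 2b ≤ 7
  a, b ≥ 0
a = 3.5, b = 0, z = -31.5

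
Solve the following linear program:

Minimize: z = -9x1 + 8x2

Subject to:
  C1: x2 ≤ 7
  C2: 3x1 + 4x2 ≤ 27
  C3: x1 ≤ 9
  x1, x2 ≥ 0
Each vertex is the intersection of two constraint boundaries that also satisfies all remaining constraints:
  x1 = 0 and x2 = 0 → (0, 0)
  3x1 + 4x2 = 27 and x1 = 9 → (9, 0)
  3x1 + 4x2 = 27 and x1 = 0 → (0, 6.75)

Evaluating z = -9x1 + 8x2 at each vertex:
  (0, 0): z = 0
  (9, 0): z = -81
  (0, 6.75): z = 54

The minimum is at (9, 0) with z = -81.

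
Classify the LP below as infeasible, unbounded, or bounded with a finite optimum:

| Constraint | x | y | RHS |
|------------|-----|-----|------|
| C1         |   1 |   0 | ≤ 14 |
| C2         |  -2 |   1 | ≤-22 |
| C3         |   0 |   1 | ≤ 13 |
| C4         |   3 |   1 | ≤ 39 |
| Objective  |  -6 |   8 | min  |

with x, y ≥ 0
The point (13, 0) satisfies every constraint, so the LP is feasible; the constraints give x ≤ 14 and y ≤ 13, which with x, y ≥ 0 keep the feasible region inside a bounded box. A feasible, bounded LP attains a finite optimum at a vertex.

Evaluating z = -6x + 8y at each vertex:
  (11, 0): z = -66
  (13, 0): z = -78
  (12.2, 2.4): z = -54

Feasible with finite optimum z* = -78 at (13, 0).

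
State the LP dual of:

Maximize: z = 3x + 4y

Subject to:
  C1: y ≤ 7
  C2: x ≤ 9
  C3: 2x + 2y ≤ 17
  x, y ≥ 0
Minimize: z = 7y1 + 9y2 + 17y3

Subject to:
  C1: -y2 - 2y3 ≤ -3
  C2: -y1 - 2y3 ≤ -4
  y1, y2, y3 ≥ 0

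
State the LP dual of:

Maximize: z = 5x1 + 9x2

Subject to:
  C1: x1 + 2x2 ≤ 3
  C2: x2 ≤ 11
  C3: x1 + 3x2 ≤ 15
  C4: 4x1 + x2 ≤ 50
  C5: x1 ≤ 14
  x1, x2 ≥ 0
Minimize: z = 3y1 + 11y2 + 15y3 + 50y4 + 14y5

Subject to:
  C1: -y1 - y3 - 4y4 - y5 ≤ -5
  C2: -2y1 - y2 - 3y3 - y4 ≤ -9
  y1, y2, y3, y4, y5 ≥ 0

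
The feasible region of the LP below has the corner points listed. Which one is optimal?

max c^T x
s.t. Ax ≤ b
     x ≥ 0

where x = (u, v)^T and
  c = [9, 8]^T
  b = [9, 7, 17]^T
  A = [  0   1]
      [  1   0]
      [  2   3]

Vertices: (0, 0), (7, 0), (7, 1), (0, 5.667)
(7, 1) with z = 71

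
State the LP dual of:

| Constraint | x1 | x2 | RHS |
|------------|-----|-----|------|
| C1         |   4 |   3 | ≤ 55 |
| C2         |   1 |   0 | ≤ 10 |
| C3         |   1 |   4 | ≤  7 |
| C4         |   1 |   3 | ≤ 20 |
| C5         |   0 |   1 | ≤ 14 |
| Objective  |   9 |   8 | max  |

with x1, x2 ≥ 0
Minimize: z = 55y1 + 10y2 + 7y3 + 20y4 + 14y5

Subject to:
  C1: -4y1 - y2 - y3 - y4 ≤ -9
  C2: -3y1 - 4y3 - 3y4 - y5 ≤ -8
  y1, y2, y3, y4, y5 ≥ 0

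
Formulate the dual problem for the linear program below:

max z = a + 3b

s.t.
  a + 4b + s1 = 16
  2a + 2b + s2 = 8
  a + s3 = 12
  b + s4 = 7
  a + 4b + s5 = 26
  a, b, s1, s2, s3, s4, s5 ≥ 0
Minimize: z = 16y1 + 8y2 + 12y3 + 7y4 + 26y5

Subject to:
  C1: -y1 - 2y2 - y3 - y5 ≤ -1
  C2: -4y1 - 2y2 - y4 - 4y5 ≤ -3
  y1, y2, y3, y4, y5 ≥ 0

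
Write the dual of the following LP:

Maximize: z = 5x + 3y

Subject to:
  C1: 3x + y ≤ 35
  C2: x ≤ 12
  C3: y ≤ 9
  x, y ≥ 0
Minimize: z = 35y1 + 12y2 + 9y3

Subject to:
  C1: -3y1 - y2 ≤ -5
  C2: -y1 - y3 ≤ -3
  y1, y2, y3 ≥ 0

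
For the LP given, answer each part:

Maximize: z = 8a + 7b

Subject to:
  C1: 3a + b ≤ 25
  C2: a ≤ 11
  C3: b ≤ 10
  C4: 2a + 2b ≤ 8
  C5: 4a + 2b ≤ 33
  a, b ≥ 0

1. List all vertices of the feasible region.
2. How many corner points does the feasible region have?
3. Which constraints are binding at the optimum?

1. (0, 0), (4, 0), (0, 4)
2. 3
3. C4, b ≥ 0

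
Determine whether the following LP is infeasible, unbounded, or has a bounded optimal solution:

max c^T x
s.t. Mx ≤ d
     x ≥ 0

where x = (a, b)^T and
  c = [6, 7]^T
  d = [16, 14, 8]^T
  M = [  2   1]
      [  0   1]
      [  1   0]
The point (1, 14) satisfies every constraint, so the LP is feasible; the constraints give a ≤ 8 and b ≤ 14, which with a, b ≥ 0 keep the feasible region inside a bounded box. A feasible, bounded LP attains a finite optimum at a vertex.

The LP has an optimal solution: (1, 14) with z = 104.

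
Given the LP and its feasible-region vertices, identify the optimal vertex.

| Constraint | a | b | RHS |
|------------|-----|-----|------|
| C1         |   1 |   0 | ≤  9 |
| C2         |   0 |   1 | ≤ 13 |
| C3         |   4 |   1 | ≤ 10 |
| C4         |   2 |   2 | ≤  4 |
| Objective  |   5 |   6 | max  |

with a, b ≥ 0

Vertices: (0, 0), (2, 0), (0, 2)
Evaluating z = 5a + 6b at each vertex:
  (0, 0): z = 0
  (2, 0): z = 10
  (0, 2): z = 12

The largest value is z = 12, attained at (0, 2).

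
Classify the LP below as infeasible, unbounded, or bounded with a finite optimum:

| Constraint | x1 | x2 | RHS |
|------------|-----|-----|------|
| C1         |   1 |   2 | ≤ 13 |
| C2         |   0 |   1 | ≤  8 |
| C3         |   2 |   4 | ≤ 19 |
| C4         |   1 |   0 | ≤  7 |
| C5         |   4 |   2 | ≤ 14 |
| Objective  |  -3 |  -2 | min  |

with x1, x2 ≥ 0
The point (1.5, 4) satisfies every constraint, so the LP is feasible; the constraints give x1 ≤ 7 and x2 ≤ 8, which with x1, x2 ≥ 0 keep the feasible region inside a bounded box. A feasible, bounded LP attains a finite optimum at a vertex.

Evaluating z = -3x1 - 2x2 at each vertex:
  (0, 0): z = 0
  (3.5, 0): z = -10.5
  (1.5, 4): z = -12.5
  (0, 4.75): z = -9.5

Bounded optimum: z* = -12.5 at (1.5, 4).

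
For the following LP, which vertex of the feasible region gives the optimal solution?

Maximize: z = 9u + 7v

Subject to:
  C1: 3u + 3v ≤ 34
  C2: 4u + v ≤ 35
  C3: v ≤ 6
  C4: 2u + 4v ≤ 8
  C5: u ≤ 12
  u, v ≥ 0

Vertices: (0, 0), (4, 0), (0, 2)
Evaluating z = 9u + 7v at each vertex:
  (0, 0): z = 0
  (4, 0): z = 36
  (0, 2): z = 14

The largest value is z = 36, attained at (4, 0).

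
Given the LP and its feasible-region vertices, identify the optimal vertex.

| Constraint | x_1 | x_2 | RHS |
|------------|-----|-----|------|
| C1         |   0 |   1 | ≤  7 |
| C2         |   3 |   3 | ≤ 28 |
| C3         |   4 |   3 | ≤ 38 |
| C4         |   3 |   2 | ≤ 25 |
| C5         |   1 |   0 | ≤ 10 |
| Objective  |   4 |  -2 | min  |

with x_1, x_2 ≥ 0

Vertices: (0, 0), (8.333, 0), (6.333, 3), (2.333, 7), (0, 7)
(0, 7) with z = -14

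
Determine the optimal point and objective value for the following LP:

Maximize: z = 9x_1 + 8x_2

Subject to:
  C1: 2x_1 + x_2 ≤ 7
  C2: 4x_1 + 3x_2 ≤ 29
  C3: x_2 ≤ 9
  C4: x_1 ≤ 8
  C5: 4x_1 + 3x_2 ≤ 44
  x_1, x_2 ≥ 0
x_1 = 0, x_2 = 7, z = 56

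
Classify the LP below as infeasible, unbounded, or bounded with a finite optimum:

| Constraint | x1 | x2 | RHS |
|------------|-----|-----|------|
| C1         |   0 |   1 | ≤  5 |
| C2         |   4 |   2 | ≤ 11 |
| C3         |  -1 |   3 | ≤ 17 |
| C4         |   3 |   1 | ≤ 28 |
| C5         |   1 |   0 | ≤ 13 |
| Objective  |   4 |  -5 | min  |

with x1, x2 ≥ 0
The point (0, 5) satisfies every constraint, so the LP is feasible; the constraints give x1 ≤ 13 and x2 ≤ 5, which with x1, x2 ≥ 0 keep the feasible region inside a bounded box. A feasible, bounded LP attains a finite optimum at a vertex.

Evaluating z = 4x1 - 5x2 at each vertex:
  (0, 0): z = 0
  (2.75, 0): z = 11
  (0.25, 5): z = -24
  (0, 5): z = -25

Bounded optimum: z* = -25 at (0, 5).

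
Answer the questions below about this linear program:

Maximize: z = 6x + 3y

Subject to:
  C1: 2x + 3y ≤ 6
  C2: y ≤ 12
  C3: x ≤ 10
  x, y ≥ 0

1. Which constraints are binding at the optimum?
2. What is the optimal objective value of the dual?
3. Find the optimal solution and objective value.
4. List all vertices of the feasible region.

1. C1, y ≥ 0
2. 18 (by strong duality, equal to the primal optimum)
3. x = 3, y = 0, z = 18
4. (0, 0), (3, 0), (0, 2)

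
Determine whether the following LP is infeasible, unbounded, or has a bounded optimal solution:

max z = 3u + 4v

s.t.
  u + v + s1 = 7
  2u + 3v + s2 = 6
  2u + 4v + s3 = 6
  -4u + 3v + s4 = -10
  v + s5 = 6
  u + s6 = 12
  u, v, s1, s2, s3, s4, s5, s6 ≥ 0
The point (3, 0) satisfies every constraint, so the LP is feasible; the constraints give u ≤ 12 and v ≤ 6, which with u, v ≥ 0 keep the feasible region inside a bounded box. A feasible, bounded LP attains a finite optimum at a vertex.

Evaluating z = 3u + 4v at each vertex:
  (2.5, 0): z = 7.5
  (3, 0): z = 9
  (2.636, 0.1818): z = 8.636

Bounded optimum: z* = 9 at (3, 0).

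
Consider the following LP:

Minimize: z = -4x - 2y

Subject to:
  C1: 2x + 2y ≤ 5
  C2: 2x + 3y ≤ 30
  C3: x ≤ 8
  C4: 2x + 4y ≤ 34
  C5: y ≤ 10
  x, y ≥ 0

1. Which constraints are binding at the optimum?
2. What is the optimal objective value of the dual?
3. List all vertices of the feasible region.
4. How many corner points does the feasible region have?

1. C1, y ≥ 0
2. -10 (by strong duality, equal to the primal optimum)
3. (0, 0), (2.5, 0), (0, 2.5)
4. 3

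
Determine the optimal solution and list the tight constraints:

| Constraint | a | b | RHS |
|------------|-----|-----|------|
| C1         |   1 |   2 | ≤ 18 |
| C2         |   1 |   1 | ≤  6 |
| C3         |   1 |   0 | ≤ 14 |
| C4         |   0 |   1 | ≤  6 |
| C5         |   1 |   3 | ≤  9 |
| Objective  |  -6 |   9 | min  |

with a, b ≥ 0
Optimal: a = 6, b = 0
Slack at optimum:
  C1: slack = 12
  C2: slack = 0 (binding)
  C3: slack = 8
  C4: slack = 6
  C5: slack = 3
  a ≥ 0: a = 6
  b ≥ 0: b = 0 (binding)
Binding constraints: C2, b ≥ 0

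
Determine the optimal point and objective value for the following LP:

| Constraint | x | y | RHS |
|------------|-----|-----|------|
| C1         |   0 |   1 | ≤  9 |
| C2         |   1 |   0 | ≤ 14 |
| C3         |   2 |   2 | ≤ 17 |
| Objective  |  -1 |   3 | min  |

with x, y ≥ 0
Each vertex is the intersection of two constraint boundaries that also satisfies all remaining constraints:
  x = 0 and y = 0 → (0, 0)
  2x + 2y = 17 and y = 0 → (8.5, 0)
  2x + 2y = 17 and x = 0 → (0, 8.5)

Evaluating z = -x + 3y at each vertex:
  (0, 0): z = 0
  (8.5, 0): z = -8.5
  (0, 8.5): z = 25.5

The minimum is at (8.5, 0) with z = -8.5.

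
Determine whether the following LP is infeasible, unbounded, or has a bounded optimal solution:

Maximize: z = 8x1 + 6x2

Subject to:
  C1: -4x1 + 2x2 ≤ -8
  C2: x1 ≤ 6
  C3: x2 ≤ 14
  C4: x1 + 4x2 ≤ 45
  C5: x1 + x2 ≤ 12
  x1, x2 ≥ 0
The point (6, 6) satisfies every constraint, so the LP is feasible; the constraints give x1 ≤ 6 and x2 ≤ 14, which with x1, x2 ≥ 0 keep the feasible region inside a bounded box. A feasible, bounded LP attains a finite optimum at a vertex.

Feasible with finite optimum z* = 84 at (6, 6).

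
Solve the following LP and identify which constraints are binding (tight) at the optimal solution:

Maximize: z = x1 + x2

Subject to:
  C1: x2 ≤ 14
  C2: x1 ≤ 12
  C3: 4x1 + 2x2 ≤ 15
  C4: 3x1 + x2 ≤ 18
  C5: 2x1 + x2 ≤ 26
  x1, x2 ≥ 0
Optimal: x1 = 0, x2 = 7.5
Slack at optimum:
  C1: slack = 6.5
  C2: slack = 12
  C3: slack = 0 (binding)
  C4: slack = 10.5
  C5: slack = 18.5
  x1 ≥ 0: x1 = 0 (binding)
  x2 ≥ 0: x2 = 7.5
Binding constraints: C3, x1 ≥ 0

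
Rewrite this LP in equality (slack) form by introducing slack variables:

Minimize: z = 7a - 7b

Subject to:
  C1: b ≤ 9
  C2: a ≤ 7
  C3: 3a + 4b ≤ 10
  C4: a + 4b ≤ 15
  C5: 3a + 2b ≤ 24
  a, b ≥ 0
min z = 7a - 7b

s.t.
  b + s1 = 9
  a + s2 = 7
  3a + 4b + s3 = 10
  a + 4b + s4 = 15
  3a + 2b + s5 = 24
  a, b, s1, s2, s3, s4, s5 ≥ 0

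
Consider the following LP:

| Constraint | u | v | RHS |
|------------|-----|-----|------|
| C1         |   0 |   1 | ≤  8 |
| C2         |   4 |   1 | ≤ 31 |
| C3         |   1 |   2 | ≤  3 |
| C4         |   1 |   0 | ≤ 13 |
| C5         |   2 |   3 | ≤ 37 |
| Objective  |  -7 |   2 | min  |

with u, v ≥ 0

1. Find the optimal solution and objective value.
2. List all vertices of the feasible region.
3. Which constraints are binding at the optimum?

1. u = 3, v = 0, z = -21
2. (0, 0), (3, 0), (0, 1.5)
3. C3, v ≥ 0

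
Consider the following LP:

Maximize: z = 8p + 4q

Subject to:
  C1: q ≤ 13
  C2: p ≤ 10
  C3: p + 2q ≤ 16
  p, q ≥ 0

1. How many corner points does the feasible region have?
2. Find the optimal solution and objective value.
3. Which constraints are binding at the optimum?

1. 4
2. p = 10, q = 3, z = 92
3. C2, C3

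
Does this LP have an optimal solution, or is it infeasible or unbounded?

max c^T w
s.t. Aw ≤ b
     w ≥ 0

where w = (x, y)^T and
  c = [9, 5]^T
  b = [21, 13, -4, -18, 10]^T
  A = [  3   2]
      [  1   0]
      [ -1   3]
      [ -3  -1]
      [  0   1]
The point (7, 0) satisfies every constraint, so the LP is feasible; the constraints give x ≤ 13 and y ≤ 10, which with x, y ≥ 0 keep the feasible region inside a bounded box. A feasible, bounded LP attains a finite optimum at a vertex.

Evaluating z = 9x + 5y at each vertex:
  (6, 0): z = 54
  (7, 0): z = 63
  (6.455, 0.8182): z = 62.18
  (5.8, 0.6): z = 55.2

Bounded optimum: z* = 63 at (7, 0).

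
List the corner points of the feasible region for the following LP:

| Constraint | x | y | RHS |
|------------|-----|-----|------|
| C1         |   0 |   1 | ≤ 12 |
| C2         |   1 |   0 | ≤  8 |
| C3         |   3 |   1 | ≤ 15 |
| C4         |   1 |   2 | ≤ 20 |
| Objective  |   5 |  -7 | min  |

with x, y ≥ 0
Each vertex is the intersection of two constraint boundaries that also satisfies all remaining constraints:
  x = 0 and y = 0 → (0, 0)
  3x + y = 15 and y = 0 → (5, 0)
  3x + y = 15 and x + 2y = 20 → (2, 9)
  x + 2y = 20 and x = 0 → (0, 10)

Vertices: (0, 0), (5, 0), (2, 9), (0, 10)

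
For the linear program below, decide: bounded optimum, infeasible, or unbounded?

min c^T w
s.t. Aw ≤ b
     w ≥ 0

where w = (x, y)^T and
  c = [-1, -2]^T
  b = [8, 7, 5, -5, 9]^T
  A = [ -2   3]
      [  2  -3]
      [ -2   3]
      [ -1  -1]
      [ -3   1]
Feasible point: (2, 3) satisfies every constraint, so the LP is feasible.
Direction d = (3, 2): for each constraint row a, a·d ≤ 0 —
  (-2)(3) + (3)(2) = 0 ≤ 0
  (2)(3) + (-3)(2) = 0 ≤ 0
  (-2)(3) + (3)(2) = 0 ≤ 0
  (-1)(3) + (-1)(2) = -5 ≤ 0
  (-3)(3) + (1)(2) = -7 ≤ 0
and d ≥ 0, so (2, 3) + t·d stays feasible for every t ≥ 0. Along this ray z = -x - 2y changes by -7 per unit t, so z → −∞.

Unbounded: there is a feasible ray along which z → −∞.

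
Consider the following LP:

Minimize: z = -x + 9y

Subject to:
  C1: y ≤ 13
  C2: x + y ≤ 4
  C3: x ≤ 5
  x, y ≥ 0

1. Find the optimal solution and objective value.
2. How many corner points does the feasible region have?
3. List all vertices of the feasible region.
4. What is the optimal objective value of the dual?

1. x = 4, y = 0, z = -4
2. 3
3. (0, 0), (4, 0), (0, 4)
4. -4 (by strong duality, equal to the primal optimum)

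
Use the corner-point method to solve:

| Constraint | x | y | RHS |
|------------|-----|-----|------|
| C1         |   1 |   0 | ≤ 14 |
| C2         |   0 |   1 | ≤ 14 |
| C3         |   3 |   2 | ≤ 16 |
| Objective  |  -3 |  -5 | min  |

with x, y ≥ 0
Each vertex is the intersection of two constraint boundaries that also satisfies all remaining constraints:
  x = 0 and y = 0 → (0, 0)
  3x + 2y = 16 and y = 0 → (5.333, 0)
  3x + 2y = 16 and x = 0 → (0, 8)

Evaluating z = -3x - 5y at each vertex:
  (0, 0): z = 0
  (5.333, 0): z = -16
  (0, 8): z = -40

The minimum is at (0, 8) with z = -40.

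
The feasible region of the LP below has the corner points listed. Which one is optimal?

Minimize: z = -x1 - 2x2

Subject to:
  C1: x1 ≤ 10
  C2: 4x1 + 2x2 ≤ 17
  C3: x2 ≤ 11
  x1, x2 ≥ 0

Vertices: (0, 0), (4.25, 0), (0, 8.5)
(0, 8.5) with z = -17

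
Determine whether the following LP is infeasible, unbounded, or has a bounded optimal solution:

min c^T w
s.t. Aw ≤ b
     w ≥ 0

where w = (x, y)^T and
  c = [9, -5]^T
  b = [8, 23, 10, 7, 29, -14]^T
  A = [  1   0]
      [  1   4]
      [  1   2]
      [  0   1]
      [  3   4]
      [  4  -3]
The point (0, 5) satisfies every constraint, so the LP is feasible; the constraints give x ≤ 8 and y ≤ 7, which with x, y ≥ 0 keep the feasible region inside a bounded box. A feasible, bounded LP attains a finite optimum at a vertex.

Evaluating z = 9x - 5y at each vertex:
  (0, 4.667): z = -23.33
  (0.1818, 4.909): z = -22.91
  (0, 5): z = -25

Feasible with finite optimum z* = -25 at (0, 5).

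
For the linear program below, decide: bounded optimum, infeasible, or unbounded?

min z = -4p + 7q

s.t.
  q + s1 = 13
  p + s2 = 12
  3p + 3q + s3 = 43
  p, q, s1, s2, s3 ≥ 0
The point (12, 0) satisfies every constraint, so the LP is feasible; the constraints give p ≤ 12 and q ≤ 13, which with p, q ≥ 0 keep the feasible region inside a bounded box. A feasible, bounded LP attains a finite optimum at a vertex.

Evaluating z = -4p + 7q at each vertex:
  (0, 0): z = 0
  (12, 0): z = -48
  (12, 2.333): z = -31.67
  (1.333, 13): z = 85.67
  (0, 13): z = 91

The LP has an optimal solution: (12, 0) with z = -48.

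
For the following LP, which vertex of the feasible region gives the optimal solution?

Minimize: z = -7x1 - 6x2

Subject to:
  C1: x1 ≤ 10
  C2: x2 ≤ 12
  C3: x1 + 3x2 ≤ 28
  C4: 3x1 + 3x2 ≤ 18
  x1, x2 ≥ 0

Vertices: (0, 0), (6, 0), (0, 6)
Evaluating z = -7x1 - 6x2 at each vertex:
  (0, 0): z = 0
  (6, 0): z = -42
  (0, 6): z = -36

The smallest value is z = -42, attained at (6, 0).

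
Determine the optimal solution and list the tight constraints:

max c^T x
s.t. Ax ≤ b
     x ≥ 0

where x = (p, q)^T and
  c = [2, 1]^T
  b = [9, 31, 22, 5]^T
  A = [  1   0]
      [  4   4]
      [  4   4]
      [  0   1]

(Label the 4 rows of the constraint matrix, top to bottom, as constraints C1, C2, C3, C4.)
Optimal: p = 5.5, q = 0
Binding: C3, q ≥ 0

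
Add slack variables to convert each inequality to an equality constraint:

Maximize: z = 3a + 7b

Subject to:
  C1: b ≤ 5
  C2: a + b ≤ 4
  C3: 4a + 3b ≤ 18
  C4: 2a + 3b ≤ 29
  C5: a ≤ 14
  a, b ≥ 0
max z = 3a + 7b

s.t.
  b + s1 = 5
  a + b + s2 = 4
  4a + 3b + s3 = 18
  2a + 3b + s4 = 29
  a + s5 = 14
  a, b, s1, s2, s3, s4, s5 ≥ 0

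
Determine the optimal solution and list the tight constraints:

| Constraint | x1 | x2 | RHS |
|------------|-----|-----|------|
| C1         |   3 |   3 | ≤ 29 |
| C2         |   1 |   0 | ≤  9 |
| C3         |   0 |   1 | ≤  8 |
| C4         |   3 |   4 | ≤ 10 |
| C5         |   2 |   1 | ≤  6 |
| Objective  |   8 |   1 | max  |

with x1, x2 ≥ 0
Optimal: x1 = 3, x2 = 0
Binding: C5, x2 ≥ 0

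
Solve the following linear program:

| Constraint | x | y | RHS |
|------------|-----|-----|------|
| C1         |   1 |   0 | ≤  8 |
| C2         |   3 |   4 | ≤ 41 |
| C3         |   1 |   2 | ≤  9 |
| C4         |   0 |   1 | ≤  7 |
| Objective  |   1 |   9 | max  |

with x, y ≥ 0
Each vertex is the intersection of two constraint boundaries that also satisfies all remaining constraints:
  x = 0 and y = 0 → (0, 0)
  x = 8 and y = 0 → (8, 0)
  x = 8 and x + 2y = 9 → (8, 0.5)
  x + 2y = 9 and x = 0 → (0, 4.5)

Evaluating z = x + 9y at each vertex:
  (0, 0): z = 0
  (8, 0): z = 8
  (8, 0.5): z = 12.5
  (0, 4.5): z = 40.5

The maximum is at (0, 4.5) with z = 40.5.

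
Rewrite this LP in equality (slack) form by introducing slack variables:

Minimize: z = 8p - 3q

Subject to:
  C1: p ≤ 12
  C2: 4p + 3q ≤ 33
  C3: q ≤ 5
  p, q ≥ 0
min z = 8p - 3q

s.t.
  p + s1 = 12
  4p + 3q + s2 = 33
  q + s3 = 5
  p, q, s1, s2, s3 ≥ 0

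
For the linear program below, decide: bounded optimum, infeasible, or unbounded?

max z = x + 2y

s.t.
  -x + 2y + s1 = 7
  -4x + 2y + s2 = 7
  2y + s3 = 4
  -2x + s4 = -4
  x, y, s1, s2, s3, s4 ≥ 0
Feasible point: (2, 0) satisfies every constraint, so the LP is feasible.
Direction d = (1, 0): for each constraint row a, a·d ≤ 0 —
  (-1)(1) + (2)(0) = -1 ≤ 0
  (-4)(1) + (2)(0) = -4 ≤ 0
  (0)(1) + (2)(0) = 0 ≤ 0
  (-2)(1) + (0)(0) = -2 ≤ 0
and d ≥ 0, so (2, 0) + t·d stays feasible for every t ≥ 0. Along this ray z = x + 2y changes by 1 per unit t, so z → +∞.

Unbounded — the objective can increase without bound over the feasible region.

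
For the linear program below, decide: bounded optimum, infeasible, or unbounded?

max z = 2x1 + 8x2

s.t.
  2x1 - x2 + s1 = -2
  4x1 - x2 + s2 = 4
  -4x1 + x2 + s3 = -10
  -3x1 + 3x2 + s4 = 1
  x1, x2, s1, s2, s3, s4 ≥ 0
The row 4x1 - x2 + s2 = 4 with s2 ≥ 0 requires 4x1 - x2 ≤ 4, while the row -4x1 + x2 + s3 = -10 with s3 ≥ 0 is equivalent to 4x1 - x2 ≥ 10. Together they would need 10 ≤ 4x1 - x2 ≤ 4, which is impossible since 10 > 4. No point satisfies all constraints.

The feasible region is empty; the LP is infeasible.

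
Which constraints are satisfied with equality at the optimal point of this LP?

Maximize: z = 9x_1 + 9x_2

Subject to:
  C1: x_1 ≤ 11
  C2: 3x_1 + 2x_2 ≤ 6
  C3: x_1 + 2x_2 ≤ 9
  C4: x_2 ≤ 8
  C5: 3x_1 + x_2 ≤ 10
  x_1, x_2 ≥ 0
Optimal: x_1 = 0, x_2 = 3
Slack at optimum:
  C1: slack = 11
  C2: slack = 0 (binding)
  C3: slack = 3
  C4: slack = 5
  C5: slack = 7
  x_1 ≥ 0: x_1 = 0 (binding)
  x_2 ≥ 0: x_2 = 3
Binding constraints: C2, x_1 ≥ 0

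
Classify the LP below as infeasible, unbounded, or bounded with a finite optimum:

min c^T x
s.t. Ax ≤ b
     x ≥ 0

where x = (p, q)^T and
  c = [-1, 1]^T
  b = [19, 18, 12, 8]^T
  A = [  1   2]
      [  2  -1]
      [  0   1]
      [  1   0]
The point (8, 0) satisfies every constraint, so the LP is feasible; the constraints give p ≤ 8 and q ≤ 12, which with p, q ≥ 0 keep the feasible region inside a bounded box. A feasible, bounded LP attains a finite optimum at a vertex.

Evaluating z = -p + q at each vertex:
  (0, 0): z = 0
  (8, 0): z = -8
  (8, 5.5): z = -2.5
  (0, 9.5): z = 9.5

Bounded optimum: z* = -8 at (8, 0).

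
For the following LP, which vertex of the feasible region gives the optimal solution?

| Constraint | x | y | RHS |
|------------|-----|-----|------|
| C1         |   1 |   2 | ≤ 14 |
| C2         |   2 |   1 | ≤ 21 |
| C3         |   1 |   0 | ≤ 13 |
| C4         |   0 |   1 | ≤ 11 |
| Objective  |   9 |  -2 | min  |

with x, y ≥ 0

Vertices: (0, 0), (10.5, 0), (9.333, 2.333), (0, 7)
Evaluating z = 9x - 2y at each vertex:
  (0, 0): z = 0
  (10.5, 0): z = 94.5
  (9.333, 2.333): z = 79.33
  (0, 7): z = -14

The smallest value is z = -14, attained at (0, 7).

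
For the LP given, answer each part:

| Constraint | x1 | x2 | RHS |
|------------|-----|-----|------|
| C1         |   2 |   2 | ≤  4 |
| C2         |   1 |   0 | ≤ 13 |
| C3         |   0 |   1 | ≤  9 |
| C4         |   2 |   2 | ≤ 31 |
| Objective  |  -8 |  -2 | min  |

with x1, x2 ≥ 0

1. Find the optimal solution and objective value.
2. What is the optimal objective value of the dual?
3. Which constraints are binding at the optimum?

1. x1 = 2, x2 = 0, z = -16
2. -16 (by strong duality, equal to the primal optimum)
3. C1, x2 ≥ 0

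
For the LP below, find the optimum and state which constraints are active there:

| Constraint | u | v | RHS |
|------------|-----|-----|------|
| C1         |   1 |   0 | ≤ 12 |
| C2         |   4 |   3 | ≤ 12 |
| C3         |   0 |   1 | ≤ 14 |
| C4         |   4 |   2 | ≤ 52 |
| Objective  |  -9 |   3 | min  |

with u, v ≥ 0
Optimal: u = 3, v = 0
Binding: C2, v ≥ 0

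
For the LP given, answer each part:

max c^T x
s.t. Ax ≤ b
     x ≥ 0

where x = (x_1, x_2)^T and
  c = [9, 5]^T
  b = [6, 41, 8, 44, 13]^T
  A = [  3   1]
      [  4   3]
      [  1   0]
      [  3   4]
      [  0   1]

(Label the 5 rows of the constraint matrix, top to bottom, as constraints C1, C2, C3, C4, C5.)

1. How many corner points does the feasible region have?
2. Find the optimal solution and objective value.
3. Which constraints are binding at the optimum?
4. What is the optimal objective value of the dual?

1. 3
2. x_1 = 0, x_2 = 6, z = 30
3. C1, x_1 ≥ 0
4. 30 (by strong duality, equal to the primal optimum)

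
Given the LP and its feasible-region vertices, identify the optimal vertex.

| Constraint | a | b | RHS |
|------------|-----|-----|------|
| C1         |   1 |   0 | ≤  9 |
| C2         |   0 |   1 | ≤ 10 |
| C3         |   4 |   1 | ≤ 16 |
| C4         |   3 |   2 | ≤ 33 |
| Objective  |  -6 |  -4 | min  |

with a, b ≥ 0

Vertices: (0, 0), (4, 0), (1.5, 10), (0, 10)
(1.5, 10) with z = -49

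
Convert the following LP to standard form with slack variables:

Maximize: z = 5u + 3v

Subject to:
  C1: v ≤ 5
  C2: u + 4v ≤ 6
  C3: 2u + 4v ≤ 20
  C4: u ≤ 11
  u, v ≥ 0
max z = 5u + 3v

s.t.
  v + s1 = 5
  u + 4v + s2 = 6
  2u + 4v + s3 = 20
  u + s4 = 11
  u, v, s1, s2, s3, s4 ≥ 0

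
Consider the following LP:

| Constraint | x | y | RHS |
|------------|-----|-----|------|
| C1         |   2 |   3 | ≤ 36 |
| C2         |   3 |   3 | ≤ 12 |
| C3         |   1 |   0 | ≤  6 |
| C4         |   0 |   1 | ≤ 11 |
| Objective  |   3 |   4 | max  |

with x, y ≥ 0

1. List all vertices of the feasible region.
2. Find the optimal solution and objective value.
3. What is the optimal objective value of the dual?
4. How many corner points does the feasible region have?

1. (0, 0), (4, 0), (0, 4)
2. x = 0, y = 4, z = 16
3. 16 (by strong duality, equal to the primal optimum)
4. 3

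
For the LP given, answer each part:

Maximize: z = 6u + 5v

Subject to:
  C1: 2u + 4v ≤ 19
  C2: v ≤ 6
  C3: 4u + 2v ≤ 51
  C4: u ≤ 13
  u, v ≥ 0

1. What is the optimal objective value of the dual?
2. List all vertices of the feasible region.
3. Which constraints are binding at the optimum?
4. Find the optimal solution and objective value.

1. 57 (by strong duality, equal to the primal optimum)
2. (0, 0), (9.5, 0), (0, 4.75)
3. C1, v ≥ 0
4. u = 9.5, v = 0, z = 57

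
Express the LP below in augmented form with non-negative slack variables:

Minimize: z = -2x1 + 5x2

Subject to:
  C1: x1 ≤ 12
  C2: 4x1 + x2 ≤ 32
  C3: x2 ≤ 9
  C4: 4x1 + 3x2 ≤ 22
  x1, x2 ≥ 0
min z = -2x1 + 5x2

s.t.
  x1 + s1 = 12
  4x1 + x2 + s2 = 32
  x2 + s3 = 9
  4x1 + 3x2 + s4 = 22
  x1, x2, s1, s2, s3, s4 ≥ 0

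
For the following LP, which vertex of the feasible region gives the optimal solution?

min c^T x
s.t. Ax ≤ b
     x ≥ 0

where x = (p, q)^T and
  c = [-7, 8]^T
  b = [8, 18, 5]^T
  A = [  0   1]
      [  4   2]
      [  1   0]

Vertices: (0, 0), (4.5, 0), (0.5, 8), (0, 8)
(4.5, 0) with z = -31.5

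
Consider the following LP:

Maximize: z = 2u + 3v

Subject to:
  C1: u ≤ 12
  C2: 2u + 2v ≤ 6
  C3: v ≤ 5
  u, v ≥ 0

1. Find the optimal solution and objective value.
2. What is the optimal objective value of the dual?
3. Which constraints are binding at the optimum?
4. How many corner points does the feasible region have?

1. u = 0, v = 3, z = 9
2. 9 (by strong duality, equal to the primal optimum)
3. C2, u ≥ 0
4. 3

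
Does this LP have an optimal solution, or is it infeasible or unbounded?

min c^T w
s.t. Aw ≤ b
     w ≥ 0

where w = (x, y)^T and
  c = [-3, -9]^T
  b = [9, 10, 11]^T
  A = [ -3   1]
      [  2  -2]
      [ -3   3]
Feasible point: (0, 0) satisfies every constraint, so the LP is feasible.
Direction d = (1, 1): for each constraint row a, a·d ≤ 0 —
  (-3)(1) + (1)(1) = -2 ≤ 0
  (2)(1) + (-2)(1) = 0 ≤ 0
  (-3)(1) + (3)(1) = 0 ≤ 0
and d ≥ 0, so (0, 0) + t·d stays feasible for every t ≥ 0. Along this ray z = -3x - 9y changes by -12 per unit t, so z → −∞.

Unbounded: there is a feasible ray along which z → −∞.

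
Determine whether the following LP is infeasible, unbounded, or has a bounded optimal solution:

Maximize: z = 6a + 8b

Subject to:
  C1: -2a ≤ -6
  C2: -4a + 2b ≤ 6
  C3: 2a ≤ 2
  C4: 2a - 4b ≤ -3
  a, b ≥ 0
C3 requires 2a ≤ 2, while C1 (-2a ≤ -6) is equivalent to 2a ≥ 6. Together they would need 6 ≤ 2a ≤ 2, which is impossible since 6 > 2. No point satisfies all constraints.

The feasible region is empty; the LP is infeasible.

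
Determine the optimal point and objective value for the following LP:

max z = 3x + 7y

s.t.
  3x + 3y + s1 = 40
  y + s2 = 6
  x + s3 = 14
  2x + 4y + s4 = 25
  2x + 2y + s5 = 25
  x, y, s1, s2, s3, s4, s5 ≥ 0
Each vertex is the intersection of two constraint boundaries that also satisfies all remaining constraints:
  x = 0 and y = 0 → (0, 0)
  2x + 4y = 25 and 2x + 2y = 25 → (12.5, 0)
  y = 6 and 2x + 4y = 25 → (0.5, 6)
  y = 6 and x = 0 → (0, 6)

Evaluating z = 3x + 7y at each vertex:
  (0, 0): z = 0
  (12.5, 0): z = 37.5
  (0.5, 6): z = 43.5
  (0, 6): z = 42

The maximum is at (0.5, 6) with z = 43.5.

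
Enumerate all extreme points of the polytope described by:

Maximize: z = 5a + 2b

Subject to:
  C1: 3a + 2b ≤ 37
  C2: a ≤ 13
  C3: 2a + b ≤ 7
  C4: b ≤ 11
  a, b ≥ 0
Each vertex is the intersection of two constraint boundaries that also satisfies all remaining constraints:
  a = 0 and b = 0 → (0, 0)
  2a + b = 7 and b = 0 → (3.5, 0)
  2a + b = 7 and a = 0 → (0, 7)

Vertices: (0, 0), (3.5, 0), (0, 7)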